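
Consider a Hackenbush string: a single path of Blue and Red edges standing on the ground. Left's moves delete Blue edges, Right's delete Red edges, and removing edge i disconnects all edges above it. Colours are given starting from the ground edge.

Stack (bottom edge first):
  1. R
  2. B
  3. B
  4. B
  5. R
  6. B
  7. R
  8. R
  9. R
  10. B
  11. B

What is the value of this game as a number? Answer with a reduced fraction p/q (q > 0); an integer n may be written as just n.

edge 1 of 11 (R): { · | 0 } gives -1
edge 2 of 11 (B): { -1 | 0 } gives -1/2
edge 3 of 11 (B): { -1 -1/2 | 0 } gives -1/4
edge 4 of 11 (B): { -1 -1/2 -1/4 | 0 } gives -1/8
edge 5 of 11 (R): { -1 -1/2 -1/4 | -1/8 0 } gives -3/16
edge 6 of 11 (B): { -1 -1/2 -1/4 -3/16 | -1/8 0 } gives -5/32
edge 7 of 11 (R): { -1 -1/2 -1/4 -3/16 | -5/32 -1/8 0 } gives -11/64
edge 8 of 11 (R): { -1 -1/2 -1/4 -3/16 | -11/64 -5/32 -1/8 0 } gives -23/128
edge 9 of 11 (R): { -1 -1/2 -1/4 -3/16 | -23/128 -11/64 -5/32 -1/8 0 } gives -47/256
edge 10 of 11 (B): { -1 -1/2 -1/4 -3/16 -47/256 | -23/128 -11/64 -5/32 -1/8 0 } gives -93/512
edge 11 of 11 (B): { -1 -1/2 -1/4 -3/16 -47/256 -93/512 | -23/128 -11/64 -5/32 -1/8 0 } gives -185/1024

-185/1024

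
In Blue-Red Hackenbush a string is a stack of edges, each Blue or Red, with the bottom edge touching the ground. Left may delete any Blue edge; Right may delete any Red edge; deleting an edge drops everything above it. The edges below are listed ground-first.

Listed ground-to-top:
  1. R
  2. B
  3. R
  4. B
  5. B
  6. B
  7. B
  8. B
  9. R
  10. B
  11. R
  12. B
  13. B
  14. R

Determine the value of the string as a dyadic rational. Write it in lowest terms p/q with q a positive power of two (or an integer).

step 1: add R to get R; options L={ · } R={ 0 } -> -1
step 2: add B to get RB; options L={ -1 } R={ 0 } -> -1/2
step 3: add R to get RBR; options L={ -1 } R={ -1/2, 0 } -> -3/4
step 4: add B to get RBRB; options L={ -1, -3/4 } R={ -1/2, 0 } -> -5/8
step 5: add B to get RBRBB; options L={ -1, -3/4, -5/8 } R={ -1/2, 0 } -> -9/16
step 6: add B to get RBRBBB; options L={ -1, -3/4, -5/8, -9/16 } R={ -1/2, 0 } -> -17/32
step 7: add B to get RBRBBBB; options L={ -1, -3/4, -5/8, -9/16, -17/32 } R={ -1/2, 0 } -> -33/64
step 8: add B to get RBRBBBBB; options L={ -1, -3/4, -5/8, -9/16, -17/32, -33/64 } R={ -1/2, 0 } -> -65/128
step 9: add R to get RBRBBBBBR; options L={ -1, -3/4, -5/8, -9/16, -17/32, -33/64 } R={ -65/128, -1/2, 0 } -> -131/256
step 10: add B to get RBRBBBBBRB; options L={ -1, -3/4, -5/8, -9/16, -17/32, -33/64, -131/256 } R={ -65/128, -1/2, 0 } -> -261/512
step 11: add R to get RBRBBBBBRBR; options L={ -1, -3/4, -5/8, -9/16, -17/32, -33/64, -131/256 } R={ -261/512, -65/128, -1/2, 0 } -> -523/1024
step 12: add B to get RBRBBBBBRBRB; options L={ -1, -3/4, -5/8, -9/16, -17/32, -33/64, -131/256, -523/1024 } R={ -261/512, -65/128, -1/2, 0 } -> -1045/2048
step 13: add B to get RBRBBBBBRBRBB; options L={ -1, -3/4, -5/8, -9/16, -17/32, -33/64, -131/256, -523/1024, -1045/2048 } R={ -261/512, -65/128, -1/2, 0 } -> -2089/4096
step 14: add R to get RBRBBBBBRBRBBR; options L={ -1, -3/4, -5/8, -9/16, -17/32, -33/64, -131/256, -523/1024, -1045/2048 } R={ -2089/4096, -261/512, -65/128, -1/2, 0 } -> -4179/8192

-4179/8192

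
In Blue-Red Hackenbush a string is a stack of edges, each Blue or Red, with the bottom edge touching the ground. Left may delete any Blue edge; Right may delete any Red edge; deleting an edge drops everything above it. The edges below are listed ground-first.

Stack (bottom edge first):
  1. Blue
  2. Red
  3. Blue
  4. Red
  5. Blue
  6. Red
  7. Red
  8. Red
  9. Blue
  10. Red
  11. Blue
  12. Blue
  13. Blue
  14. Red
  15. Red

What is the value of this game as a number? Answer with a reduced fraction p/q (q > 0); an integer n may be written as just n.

10425/16384

value_1 [B]  L=[0]  R=[—]  = 1
value_2 [BR]  L=[0]  R=[1]  = 1/2
value_3 [BRB]  L=[0 1/2]  R=[1]  = 3/4
value_4 [BRBR]  L=[0 1/2]  R=[3/4 1]  = 5/8
value_5 [BRBRB]  L=[0 1/2 5/8]  R=[3/4 1]  = 11/16
value_6 [BRBRBR]  L=[0 1/2 5/8]  R=[11/16 3/4 1]  = 21/32
value_7 [BRBRBRR]  L=[0 1/2 5/8]  R=[21/32 11/16 3/4 1]  = 41/64
value_8 [BRBRBRRR]  L=[0 1/2 5/8]  R=[41/64 21/32 11/16 3/4 1]  = 81/128
value_9 [BRBRBRRRB]  L=[0 1/2 5/8 81/128]  R=[41/64 21/32 11/16 3/4 1]  = 163/256
value_10 [BRBRBRRRBR]  L=[0 1/2 5/8 81/128]  R=[163/256 41/64 21/32 11/16 3/4 1]  = 325/512
value_11 [BRBRBRRRBRB]  L=[0 1/2 5/8 81/128 325/512]  R=[163/256 41/64 21/32 11/16 3/4 1]  = 651/1024
value_12 [BRBRBRRRBRBB]  L=[0 1/2 5/8 81/128 325/512 651/1024]  R=[163/256 41/64 21/32 11/16 3/4 1]  = 1303/2048
value_13 [BRBRBRRRBRBBB]  L=[0 1/2 5/8 81/128 325/512 651/1024 1303/2048]  R=[163/256 41/64 21/32 11/16 3/4 1]  = 2607/4096
value_14 [BRBRBRRRBRBBBR]  L=[0 1/2 5/8 81/128 325/512 651/1024 1303/2048]  R=[2607/4096 163/256 41/64 21/32 11/16 3/4 1]  = 5213/8192
value_15 [BRBRBRRRBRBBBRR]  L=[0 1/2 5/8 81/128 325/512 651/1024 1303/2048]  R=[5213/8192 2607/4096 163/256 41/64 21/32 11/16 3/4 1]  = 10425/16384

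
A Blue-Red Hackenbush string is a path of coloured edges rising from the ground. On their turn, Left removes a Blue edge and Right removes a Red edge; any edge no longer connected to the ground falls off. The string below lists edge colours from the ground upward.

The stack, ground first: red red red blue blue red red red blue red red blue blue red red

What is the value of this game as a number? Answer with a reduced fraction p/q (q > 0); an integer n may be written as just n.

-10087/4096

edge 1 of 15 (red): { — | 0 } => -1
edge 2 of 15 (red): { — | -1; 0 } => -2
edge 3 of 15 (red): { — | -2; -1; 0 } => -3
edge 4 of 15 (blue): { -3 | -2; -1; 0 } => -5/2
edge 5 of 15 (blue): { -3; -5/2 | -2; -1; 0 } => -9/4
edge 6 of 15 (red): { -3; -5/2 | -9/4; -2; -1; 0 } => -19/8
edge 7 of 15 (red): { -3; -5/2 | -19/8; -9/4; -2; -1; 0 } => -39/16
edge 8 of 15 (red): { -3; -5/2 | -39/16; -19/8; -9/4; -2; -1; 0 } => -79/32
edge 9 of 15 (blue): { -3; -5/2; -79/32 | -39/16; -19/8; -9/4; -2; -1; 0 } => -157/64
edge 10 of 15 (red): { -3; -5/2; -79/32 | -157/64; -39/16; -19/8; -9/4; -2; -1; 0 } => -315/128
edge 11 of 15 (red): { -3; -5/2; -79/32 | -315/128; -157/64; -39/16; -19/8; -9/4; -2; -1; 0 } => -631/256
edge 12 of 15 (blue): { -3; -5/2; -79/32; -631/256 | -315/128; -157/64; -39/16; -19/8; -9/4; -2; -1; 0 } => -1261/512
edge 13 of 15 (blue): { -3; -5/2; -79/32; -631/256; -1261/512 | -315/128; -157/64; -39/16; -19/8; -9/4; -2; -1; 0 } => -2521/1024
edge 14 of 15 (red): { -3; -5/2; -79/32; -631/256; -1261/512 | -2521/1024; -315/128; -157/64; -39/16; -19/8; -9/4; -2; -1; 0 } => -5043/2048
edge 15 of 15 (red): { -3; -5/2; -79/32; -631/256; -1261/512 | -5043/2048; -2521/1024; -315/128; -157/64; -39/16; -19/8; -9/4; -2; -1; 0 } => -10087/4096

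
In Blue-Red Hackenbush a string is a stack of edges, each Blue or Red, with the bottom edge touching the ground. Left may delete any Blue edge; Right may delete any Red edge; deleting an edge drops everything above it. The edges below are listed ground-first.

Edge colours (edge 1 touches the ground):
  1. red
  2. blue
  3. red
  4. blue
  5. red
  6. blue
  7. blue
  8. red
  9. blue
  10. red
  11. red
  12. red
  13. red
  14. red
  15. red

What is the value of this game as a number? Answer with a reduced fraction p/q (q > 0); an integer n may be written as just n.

Prefix values for red blue red blue red blue blue red blue red red red red red red via {L|R} + simplicity:
step 1: add red to get r; options L={ — } R={ 0 } = -1
step 2: add blue to get rb; options L={ -1 } R={ 0 } = -1/2
step 3: add red to get rbr; options L={ -1 } R={ -1/2, 0 } = -3/4
step 4: add blue to get rbrb; options L={ -1, -3/4 } R={ -1/2, 0 } = -5/8
step 5: add red to get rbrbr; options L={ -1, -3/4 } R={ -5/8, -1/2, 0 } = -11/16
step 6: add blue to get rbrbrb; options L={ -1, -3/4, -11/16 } R={ -5/8, -1/2, 0 } = -21/32
step 7: add blue to get rbrbrbb; options L={ -1, -3/4, -11/16, -21/32 } R={ -5/8, -1/2, 0 } = -41/64
step 8: add red to get rbrbrbbr; options L={ -1, -3/4, -11/16, -21/32 } R={ -41/64, -5/8, -1/2, 0 } = -83/128
step 9: add blue to get rbrbrbbrb; options L={ -1, -3/4, -11/16, -21/32, -83/128 } R={ -41/64, -5/8, -1/2, 0 } = -165/256
step 10: add red to get rbrbrbbrbr; options L={ -1, -3/4, -11/16, -21/32, -83/128 } R={ -165/256, -41/64, -5/8, -1/2, 0 } = -331/512
step 11: add red to get rbrbrbbrbrr; options L={ -1, -3/4, -11/16, -21/32, -83/128 } R={ -331/512, -165/256, -41/64, -5/8, -1/2, 0 } = -663/1024
step 12: add red to get rbrbrbbrbrrr; options L={ -1, -3/4, -11/16, -21/32, -83/128 } R={ -663/1024, -331/512, -165/256, -41/64, -5/8, -1/2, 0 } = -1327/2048
step 13: add red to get rbrbrbbrbrrrr; options L={ -1, -3/4, -11/16, -21/32, -83/128 } R={ -1327/2048, -663/1024, -331/512, -165/256, -41/64, -5/8, -1/2, 0 } = -2655/4096
step 14: add red to get rbrbrbbrbrrrrr; options L={ -1, -3/4, -11/16, -21/32, -83/128 } R={ -2655/4096, -1327/2048, -663/1024, -331/512, -165/256, -41/64, -5/8, -1/2, 0 } = -5311/8192
step 15: add red to get rbrbrbbrbrrrrrr; options L={ -1, -3/4, -11/16, -21/32, -83/128 } R={ -5311/8192, -2655/4096, -1327/2048, -663/1024, -331/512, -165/256, -41/64, -5/8, -1/2, 0 } = -10623/16384

-10623/16384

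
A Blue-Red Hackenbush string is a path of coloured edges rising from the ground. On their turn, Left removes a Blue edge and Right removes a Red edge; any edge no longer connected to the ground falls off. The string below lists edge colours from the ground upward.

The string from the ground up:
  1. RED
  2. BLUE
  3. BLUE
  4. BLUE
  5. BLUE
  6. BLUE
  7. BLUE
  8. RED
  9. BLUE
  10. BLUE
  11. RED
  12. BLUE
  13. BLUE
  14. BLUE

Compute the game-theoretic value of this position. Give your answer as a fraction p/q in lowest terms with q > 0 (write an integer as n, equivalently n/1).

edge 1 of 14 (RED): { ∅ | 0 } gives -1
edge 2 of 14 (BLUE): { -1 | 0 } gives -1/2
edge 3 of 14 (BLUE): { -1, -1/2 | 0 } gives -1/4
edge 4 of 14 (BLUE): { -1, -1/2, -1/4 | 0 } gives -1/8
edge 5 of 14 (BLUE): { -1, -1/2, -1/4, -1/8 | 0 } gives -1/16
edge 6 of 14 (BLUE): { -1, -1/2, -1/4, -1/8, -1/16 | 0 } gives -1/32
edge 7 of 14 (BLUE): { -1, -1/2, -1/4, -1/8, -1/16, -1/32 | 0 } gives -1/64
edge 8 of 14 (RED): { -1, -1/2, -1/4, -1/8, -1/16, -1/32 | -1/64, 0 } gives -3/128
edge 9 of 14 (BLUE): { -1, -1/2, -1/4, -1/8, -1/16, -1/32, -3/128 | -1/64, 0 } gives -5/256
edge 10 of 14 (BLUE): { -1, -1/2, -1/4, -1/8, -1/16, -1/32, -3/128, -5/256 | -1/64, 0 } gives -9/512
edge 11 of 14 (RED): { -1, -1/2, -1/4, -1/8, -1/16, -1/32, -3/128, -5/256 | -9/512, -1/64, 0 } gives -19/1024
edge 12 of 14 (BLUE): { -1, -1/2, -1/4, -1/8, -1/16, -1/32, -3/128, -5/256, -19/1024 | -9/512, -1/64, 0 } gives -37/2048
edge 13 of 14 (BLUE): { -1, -1/2, -1/4, -1/8, -1/16, -1/32, -3/128, -5/256, -19/1024, -37/2048 | -9/512, -1/64, 0 } gives -73/4096
edge 14 of 14 (BLUE): { -1, -1/2, -1/4, -1/8, -1/16, -1/32, -3/128, -5/256, -19/1024, -37/2048, -73/4096 | -9/512, -1/64, 0 } gives -145/8192

-145/8192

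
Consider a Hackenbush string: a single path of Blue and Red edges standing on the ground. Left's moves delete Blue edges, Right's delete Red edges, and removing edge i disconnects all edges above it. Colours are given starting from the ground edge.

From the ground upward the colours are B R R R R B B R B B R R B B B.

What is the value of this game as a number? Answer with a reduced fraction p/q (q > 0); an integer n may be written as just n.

1743/16384

Build v(s[:k]) for k = 1..15, string s = B R R R R B B R B B R R B B B.
1 of 15 · B · max L 0 · min R +∞ => 1
2 of 15 · BR · max L 0 · min R 1 => 1/2
3 of 15 · BRR · max L 0 · min R 1/2 => 1/4
4 of 15 · BRRR · max L 0 · min R 1/4 => 1/8
5 of 15 · BRRRR · max L 0 · min R 1/8 => 1/16
6 of 15 · BRRRRB · max L 1/16 · min R 1/8 => 3/32
7 of 15 · BRRRRBB · max L 3/32 · min R 1/8 => 7/64
8 of 15 · BRRRRBBR · max L 3/32 · min R 7/64 => 13/128
9 of 15 · BRRRRBBRB · max L 13/128 · min R 7/64 => 27/256
10 of 15 · BRRRRBBRBB · max L 27/256 · min R 7/64 => 55/512
11 of 15 · BRRRRBBRBBR · max L 27/256 · min R 55/512 => 109/1024
12 of 15 · BRRRRBBRBBRR · max L 27/256 · min R 109/1024 => 217/2048
13 of 15 · BRRRRBBRBBRRB · max L 217/2048 · min R 109/1024 => 435/4096
14 of 15 · BRRRRBBRBBRRBB · max L 435/4096 · min R 109/1024 => 871/8192
15 of 15 · BRRRRBBRBBRRBBB · max L 871/8192 · min R 109/1024 => 1743/16384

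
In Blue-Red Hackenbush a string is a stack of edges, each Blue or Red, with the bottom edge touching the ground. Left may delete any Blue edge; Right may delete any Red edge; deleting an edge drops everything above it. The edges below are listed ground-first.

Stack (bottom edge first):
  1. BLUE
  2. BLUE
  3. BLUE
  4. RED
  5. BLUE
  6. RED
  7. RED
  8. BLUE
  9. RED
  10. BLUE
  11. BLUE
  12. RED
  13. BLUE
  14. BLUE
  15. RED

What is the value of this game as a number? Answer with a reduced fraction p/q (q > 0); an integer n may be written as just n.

10605/4096

edge 1 of 15 (BLUE): { 0 | none } → 1
edge 2 of 15 (BLUE): { 0, 1 | none } → 2
edge 3 of 15 (BLUE): { 0, 1, 2 | none } → 3
edge 4 of 15 (RED): { 0, 1, 2 | 3 } → 5/2
edge 5 of 15 (BLUE): { 0, 1, 2, 5/2 | 3 } → 11/4
edge 6 of 15 (RED): { 0, 1, 2, 5/2 | 11/4, 3 } → 21/8
edge 7 of 15 (RED): { 0, 1, 2, 5/2 | 21/8, 11/4, 3 } → 41/16
edge 8 of 15 (BLUE): { 0, 1, 2, 5/2, 41/16 | 21/8, 11/4, 3 } → 83/32
edge 9 of 15 (RED): { 0, 1, 2, 5/2, 41/16 | 83/32, 21/8, 11/4, 3 } → 165/64
edge 10 of 15 (BLUE): { 0, 1, 2, 5/2, 41/16, 165/64 | 83/32, 21/8, 11/4, 3 } → 331/128
edge 11 of 15 (BLUE): { 0, 1, 2, 5/2, 41/16, 165/64, 331/128 | 83/32, 21/8, 11/4, 3 } → 663/256
edge 12 of 15 (RED): { 0, 1, 2, 5/2, 41/16, 165/64, 331/128 | 663/256, 83/32, 21/8, 11/4, 3 } → 1325/512
edge 13 of 15 (BLUE): { 0, 1, 2, 5/2, 41/16, 165/64, 331/128, 1325/512 | 663/256, 83/32, 21/8, 11/4, 3 } → 2651/1024
edge 14 of 15 (BLUE): { 0, 1, 2, 5/2, 41/16, 165/64, 331/128, 1325/512, 2651/1024 | 663/256, 83/32, 21/8, 11/4, 3 } → 5303/2048
edge 15 of 15 (RED): { 0, 1, 2, 5/2, 41/16, 165/64, 331/128, 1325/512, 2651/1024 | 5303/2048, 663/256, 83/32, 21/8, 11/4, 3 } → 10605/4096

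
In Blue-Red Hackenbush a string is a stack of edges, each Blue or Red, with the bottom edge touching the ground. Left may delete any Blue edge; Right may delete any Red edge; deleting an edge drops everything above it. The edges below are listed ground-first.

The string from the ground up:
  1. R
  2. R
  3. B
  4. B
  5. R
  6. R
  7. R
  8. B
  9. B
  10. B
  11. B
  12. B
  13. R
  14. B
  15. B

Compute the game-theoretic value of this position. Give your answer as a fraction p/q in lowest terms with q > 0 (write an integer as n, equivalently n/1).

edge 1 of 15 (R): { · | 0 } => -1
edge 2 of 15 (R): { · | -1, 0 } => -2
edge 3 of 15 (B): { -2 | -1, 0 } => -3/2
edge 4 of 15 (B): { -2, -3/2 | -1, 0 } => -5/4
edge 5 of 15 (R): { -2, -3/2 | -5/4, -1, 0 } => -11/8
edge 6 of 15 (R): { -2, -3/2 | -11/8, -5/4, -1, 0 } => -23/16
edge 7 of 15 (R): { -2, -3/2 | -23/16, -11/8, -5/4, -1, 0 } => -47/32
edge 8 of 15 (B): { -2, -3/2, -47/32 | -23/16, -11/8, -5/4, -1, 0 } => -93/64
edge 9 of 15 (B): { -2, -3/2, -47/32, -93/64 | -23/16, -11/8, -5/4, -1, 0 } => -185/128
edge 10 of 15 (B): { -2, -3/2, -47/32, -93/64, -185/128 | -23/16, -11/8, -5/4, -1, 0 } => -369/256
edge 11 of 15 (B): { -2, -3/2, -47/32, -93/64, -185/128, -369/256 | -23/16, -11/8, -5/4, -1, 0 } => -737/512
edge 12 of 15 (B): { -2, -3/2, -47/32, -93/64, -185/128, -369/256, -737/512 | -23/16, -11/8, -5/4, -1, 0 } => -1473/1024
edge 13 of 15 (R): { -2, -3/2, -47/32, -93/64, -185/128, -369/256, -737/512 | -1473/1024, -23/16, -11/8, -5/4, -1, 0 } => -2947/2048
edge 14 of 15 (B): { -2, -3/2, -47/32, -93/64, -185/128, -369/256, -737/512, -2947/2048 | -1473/1024, -23/16, -11/8, -5/4, -1, 0 } => -5893/4096
edge 15 of 15 (B): { -2, -3/2, -47/32, -93/64, -185/128, -369/256, -737/512, -2947/2048, -5893/4096 | -1473/1024, -23/16, -11/8, -5/4, -1, 0 } => -11785/8192

-11785/8192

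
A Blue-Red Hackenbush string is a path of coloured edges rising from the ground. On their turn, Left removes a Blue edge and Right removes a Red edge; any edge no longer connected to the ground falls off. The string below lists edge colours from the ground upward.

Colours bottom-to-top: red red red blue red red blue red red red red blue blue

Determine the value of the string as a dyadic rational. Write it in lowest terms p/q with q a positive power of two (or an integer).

r: Left { (no moves) }, Right { 0 } gives simplest -1
rr: Left { (no moves) }, Right { -1 0 } gives simplest -2
rrr: Left { (no moves) }, Right { -2 -1 0 } gives simplest -3
rrrb: Left { -3 }, Right { -2 -1 0 } gives simplest -5/2
rrrbr: Left { -3 }, Right { -5/2 -2 -1 0 } gives simplest -11/4
rrrbrr: Left { -3 }, Right { -11/4 -5/2 -2 -1 0 } gives simplest -23/8
rrrbrrb: Left { -3 -23/8 }, Right { -11/4 -5/2 -2 -1 0 } gives simplest -45/16
rrrbrrbr: Left { -3 -23/8 }, Right { -45/16 -11/4 -5/2 -2 -1 0 } gives simplest -91/32
rrrbrrbrr: Left { -3 -23/8 }, Right { -91/32 -45/16 -11/4 -5/2 -2 -1 0 } gives simplest -183/64
rrrbrrbrrr: Left { -3 -23/8 }, Right { -183/64 -91/32 -45/16 -11/4 -5/2 -2 -1 0 } gives simplest -367/128
rrrbrrbrrrr: Left { -3 -23/8 }, Right { -367/128 -183/64 -91/32 -45/16 -11/4 -5/2 -2 -1 0 } gives simplest -735/256
rrrbrrbrrrrb: Left { -3 -23/8 -735/256 }, Right { -367/128 -183/64 -91/32 -45/16 -11/4 -5/2 -2 -1 0 } gives simplest -1469/512
rrrbrrbrrrrbb: Left { -3 -23/8 -735/256 -1469/512 }, Right { -367/128 -183/64 -91/32 -45/16 -11/4 -5/2 -2 -1 0 } gives simplest -2937/1024

-2937/1024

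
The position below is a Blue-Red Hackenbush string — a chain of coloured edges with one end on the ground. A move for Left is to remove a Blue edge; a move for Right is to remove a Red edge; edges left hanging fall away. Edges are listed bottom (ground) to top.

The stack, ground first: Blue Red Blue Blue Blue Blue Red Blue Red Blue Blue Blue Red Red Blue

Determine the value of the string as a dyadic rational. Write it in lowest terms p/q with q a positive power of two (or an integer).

edge 1 of 15 (Blue): { 0 | · } so 1
edge 2 of 15 (Red): { 0 | 1 } so 1/2
edge 3 of 15 (Blue): { 0 1/2 | 1 } so 3/4
edge 4 of 15 (Blue): { 0 1/2 3/4 | 1 } so 7/8
edge 5 of 15 (Blue): { 0 1/2 3/4 7/8 | 1 } so 15/16
edge 6 of 15 (Blue): { 0 1/2 3/4 7/8 15/16 | 1 } so 31/32
edge 7 of 15 (Red): { 0 1/2 3/4 7/8 15/16 | 31/32 1 } so 61/64
edge 8 of 15 (Blue): { 0 1/2 3/4 7/8 15/16 61/64 | 31/32 1 } so 123/128
edge 9 of 15 (Red): { 0 1/2 3/4 7/8 15/16 61/64 | 123/128 31/32 1 } so 245/256
edge 10 of 15 (Blue): { 0 1/2 3/4 7/8 15/16 61/64 245/256 | 123/128 31/32 1 } so 491/512
edge 11 of 15 (Blue): { 0 1/2 3/4 7/8 15/16 61/64 245/256 491/512 | 123/128 31/32 1 } so 983/1024
edge 12 of 15 (Blue): { 0 1/2 3/4 7/8 15/16 61/64 245/256 491/512 983/1024 | 123/128 31/32 1 } so 1967/2048
edge 13 of 15 (Red): { 0 1/2 3/4 7/8 15/16 61/64 245/256 491/512 983/1024 | 1967/2048 123/128 31/32 1 } so 3933/4096
edge 14 of 15 (Red): { 0 1/2 3/4 7/8 15/16 61/64 245/256 491/512 983/1024 | 3933/4096 1967/2048 123/128 31/32 1 } so 7865/8192
edge 15 of 15 (Blue): { 0 1/2 3/4 7/8 15/16 61/64 245/256 491/512 983/1024 7865/8192 | 3933/4096 1967/2048 123/128 31/32 1 } so 15731/16384

15731/16384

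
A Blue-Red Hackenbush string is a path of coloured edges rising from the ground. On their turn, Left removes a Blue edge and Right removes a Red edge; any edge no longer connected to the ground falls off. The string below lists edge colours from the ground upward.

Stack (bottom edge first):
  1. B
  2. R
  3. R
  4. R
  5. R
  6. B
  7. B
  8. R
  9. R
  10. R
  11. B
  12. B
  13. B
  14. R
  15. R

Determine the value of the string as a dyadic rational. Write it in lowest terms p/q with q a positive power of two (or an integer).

1593/16384

Recurse on prefixes of the 15-edge string B R R R R B B R R R B B B R R:
g_1 [B]  L=[0]  R=[—]  => 1
g_2 [BR]  L=[0]  R=[1]  => 1/2
g_3 [BRR]  L=[0]  R=[1/2,1]  => 1/4
g_4 [BRRR]  L=[0]  R=[1/4,1/2,1]  => 1/8
g_5 [BRRRR]  L=[0]  R=[1/8,1/4,1/2,1]  => 1/16
g_6 [BRRRRB]  L=[0,1/16]  R=[1/8,1/4,1/2,1]  => 3/32
g_7 [BRRRRBB]  L=[0,1/16,3/32]  R=[1/8,1/4,1/2,1]  => 7/64
g_8 [BRRRRBBR]  L=[0,1/16,3/32]  R=[7/64,1/8,1/4,1/2,1]  => 13/128
g_9 [BRRRRBBRR]  L=[0,1/16,3/32]  R=[13/128,7/64,1/8,1/4,1/2,1]  => 25/256
g_10 [BRRRRBBRRR]  L=[0,1/16,3/32]  R=[25/256,13/128,7/64,1/8,1/4,1/2,1]  => 49/512
g_11 [BRRRRBBRRRB]  L=[0,1/16,3/32,49/512]  R=[25/256,13/128,7/64,1/8,1/4,1/2,1]  => 99/1024
g_12 [BRRRRBBRRRBB]  L=[0,1/16,3/32,49/512,99/1024]  R=[25/256,13/128,7/64,1/8,1/4,1/2,1]  => 199/2048
g_13 [BRRRRBBRRRBBB]  L=[0,1/16,3/32,49/512,99/1024,199/2048]  R=[25/256,13/128,7/64,1/8,1/4,1/2,1]  => 399/4096
g_14 [BRRRRBBRRRBBBR]  L=[0,1/16,3/32,49/512,99/1024,199/2048]  R=[399/4096,25/256,13/128,7/64,1/8,1/4,1/2,1]  => 797/8192
g_15 [BRRRRBBRRRBBBRR]  L=[0,1/16,3/32,49/512,99/1024,199/2048]  R=[797/8192,399/4096,25/256,13/128,7/64,1/8,1/4,1/2,1]  => 1593/16384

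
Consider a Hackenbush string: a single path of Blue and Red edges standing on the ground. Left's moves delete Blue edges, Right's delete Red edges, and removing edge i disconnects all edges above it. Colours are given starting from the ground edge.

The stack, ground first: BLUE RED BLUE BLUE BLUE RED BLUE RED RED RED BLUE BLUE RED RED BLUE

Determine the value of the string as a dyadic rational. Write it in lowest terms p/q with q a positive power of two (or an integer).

14899/16384

1 of 15 · B · max L 0 · min R +∞ → 1
2 of 15 · BR · max L 0 · min R 1 → 1/2
3 of 15 · BRB · max L 1/2 · min R 1 → 3/4
4 of 15 · BRBB · max L 3/4 · min R 1 → 7/8
5 of 15 · BRBBB · max L 7/8 · min R 1 → 15/16
6 of 15 · BRBBBR · max L 7/8 · min R 15/16 → 29/32
7 of 15 · BRBBBRB · max L 29/32 · min R 15/16 → 59/64
8 of 15 · BRBBBRBR · max L 29/32 · min R 59/64 → 117/128
9 of 15 · BRBBBRBRR · max L 29/32 · min R 117/128 → 233/256
10 of 15 · BRBBBRBRRR · max L 29/32 · min R 233/256 → 465/512
11 of 15 · BRBBBRBRRRB · max L 465/512 · min R 233/256 → 931/1024
12 of 15 · BRBBBRBRRRBB · max L 931/1024 · min R 233/256 → 1863/2048
13 of 15 · BRBBBRBRRRBBR · max L 931/1024 · min R 1863/2048 → 3725/4096
14 of 15 · BRBBBRBRRRBBRR · max L 931/1024 · min R 3725/4096 → 7449/8192
15 of 15 · BRBBBRBRRRBBRRB · max L 7449/8192 · min R 3725/4096 → 14899/16384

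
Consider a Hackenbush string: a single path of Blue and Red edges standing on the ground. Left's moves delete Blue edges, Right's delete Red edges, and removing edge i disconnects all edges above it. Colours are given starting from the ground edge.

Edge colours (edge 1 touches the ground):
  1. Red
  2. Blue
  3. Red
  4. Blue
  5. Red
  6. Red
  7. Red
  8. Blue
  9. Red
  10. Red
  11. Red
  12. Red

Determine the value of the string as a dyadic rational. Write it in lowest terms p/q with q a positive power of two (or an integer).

-1503/2048

step 1: add Red to get R; options L={ none } R={ 0 } gives -1
step 2: add Blue to get RB; options L={ -1 } R={ 0 } gives -1/2
step 3: add Red to get RBR; options L={ -1 } R={ -1/2, 0 } gives -3/4
step 4: add Blue to get RBRB; options L={ -1, -3/4 } R={ -1/2, 0 } gives -5/8
step 5: add Red to get RBRBR; options L={ -1, -3/4 } R={ -5/8, -1/2, 0 } gives -11/16
step 6: add Red to get RBRBRR; options L={ -1, -3/4 } R={ -11/16, -5/8, -1/2, 0 } gives -23/32
step 7: add Red to get RBRBRRR; options L={ -1, -3/4 } R={ -23/32, -11/16, -5/8, -1/2, 0 } gives -47/64
step 8: add Blue to get RBRBRRRB; options L={ -1, -3/4, -47/64 } R={ -23/32, -11/16, -5/8, -1/2, 0 } gives -93/128
step 9: add Red to get RBRBRRRBR; options L={ -1, -3/4, -47/64 } R={ -93/128, -23/32, -11/16, -5/8, -1/2, 0 } gives -187/256
step 10: add Red to get RBRBRRRBRR; options L={ -1, -3/4, -47/64 } R={ -187/256, -93/128, -23/32, -11/16, -5/8, -1/2, 0 } gives -375/512
step 11: add Red to get RBRBRRRBRRR; options L={ -1, -3/4, -47/64 } R={ -375/512, -187/256, -93/128, -23/32, -11/16, -5/8, -1/2, 0 } gives -751/1024
step 12: add Red to get RBRBRRRBRRRR; options L={ -1, -3/4, -47/64 } R={ -751/1024, -375/512, -187/256, -93/128, -23/32, -11/16, -5/8, -1/2, 0 } gives -1503/2048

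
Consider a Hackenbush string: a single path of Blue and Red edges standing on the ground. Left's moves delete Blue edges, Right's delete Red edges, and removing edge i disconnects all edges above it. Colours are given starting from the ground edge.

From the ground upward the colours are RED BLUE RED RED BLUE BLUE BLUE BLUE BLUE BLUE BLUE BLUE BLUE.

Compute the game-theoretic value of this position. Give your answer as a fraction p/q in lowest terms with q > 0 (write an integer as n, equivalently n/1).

-3073/4096

1 of 13 · R · max L −∞ · min R 0 => -1
2 of 13 · RB · max L -1 · min R 0 => -1/2
3 of 13 · RBR · max L -1 · min R -1/2 => -3/4
4 of 13 · RBRR · max L -1 · min R -3/4 => -7/8
5 of 13 · RBRRB · max L -7/8 · min R -3/4 => -13/16
6 of 13 · RBRRBB · max L -13/16 · min R -3/4 => -25/32
7 of 13 · RBRRBBB · max L -25/32 · min R -3/4 => -49/64
8 of 13 · RBRRBBBB · max L -49/64 · min R -3/4 => -97/128
9 of 13 · RBRRBBBBB · max L -97/128 · min R -3/4 => -193/256
10 of 13 · RBRRBBBBBB · max L -193/256 · min R -3/4 => -385/512
11 of 13 · RBRRBBBBBBB · max L -385/512 · min R -3/4 => -769/1024
12 of 13 · RBRRBBBBBBBB · max L -769/1024 · min R -3/4 => -1537/2048
13 of 13 · RBRRBBBBBBBBB · max L -1537/2048 · min R -3/4 => -3073/4096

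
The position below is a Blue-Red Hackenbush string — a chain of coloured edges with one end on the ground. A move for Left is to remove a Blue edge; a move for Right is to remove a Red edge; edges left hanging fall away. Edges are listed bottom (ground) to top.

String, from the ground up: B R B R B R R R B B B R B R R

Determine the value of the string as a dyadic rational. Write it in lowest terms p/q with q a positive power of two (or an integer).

10473/16384

Prefix values for B R B R B R R R B B B R B R R via {L|R} + simplicity:
v_1 [B]  L=[0]  R=[]  so 1
v_2 [BR]  L=[0]  R=[1]  so 1/2
v_3 [BRB]  L=[0, 1/2]  R=[1]  so 3/4
v_4 [BRBR]  L=[0, 1/2]  R=[3/4, 1]  so 5/8
v_5 [BRBRB]  L=[0, 1/2, 5/8]  R=[3/4, 1]  so 11/16
v_6 [BRBRBR]  L=[0, 1/2, 5/8]  R=[11/16, 3/4, 1]  so 21/32
v_7 [BRBRBRR]  L=[0, 1/2, 5/8]  R=[21/32, 11/16, 3/4, 1]  so 41/64
v_8 [BRBRBRRR]  L=[0, 1/2, 5/8]  R=[41/64, 21/32, 11/16, 3/4, 1]  so 81/128
v_9 [BRBRBRRRB]  L=[0, 1/2, 5/8, 81/128]  R=[41/64, 21/32, 11/16, 3/4, 1]  so 163/256
v_10 [BRBRBRRRBB]  L=[0, 1/2, 5/8, 81/128, 163/256]  R=[41/64, 21/32, 11/16, 3/4, 1]  so 327/512
v_11 [BRBRBRRRBBB]  L=[0, 1/2, 5/8, 81/128, 163/256, 327/512]  R=[41/64, 21/32, 11/16, 3/4, 1]  so 655/1024
v_12 [BRBRBRRRBBBR]  L=[0, 1/2, 5/8, 81/128, 163/256, 327/512]  R=[655/1024, 41/64, 21/32, 11/16, 3/4, 1]  so 1309/2048
v_13 [BRBRBRRRBBBRB]  L=[0, 1/2, 5/8, 81/128, 163/256, 327/512, 1309/2048]  R=[655/1024, 41/64, 21/32, 11/16, 3/4, 1]  so 2619/4096
v_14 [BRBRBRRRBBBRBR]  L=[0, 1/2, 5/8, 81/128, 163/256, 327/512, 1309/2048]  R=[2619/4096, 655/1024, 41/64, 21/32, 11/16, 3/4, 1]  so 5237/8192
v_15 [BRBRBRRRBBBRBRR]  L=[0, 1/2, 5/8, 81/128, 163/256, 327/512, 1309/2048]  R=[5237/8192, 2619/4096, 655/1024, 41/64, 21/32, 11/16, 3/4, 1]  so 10473/16384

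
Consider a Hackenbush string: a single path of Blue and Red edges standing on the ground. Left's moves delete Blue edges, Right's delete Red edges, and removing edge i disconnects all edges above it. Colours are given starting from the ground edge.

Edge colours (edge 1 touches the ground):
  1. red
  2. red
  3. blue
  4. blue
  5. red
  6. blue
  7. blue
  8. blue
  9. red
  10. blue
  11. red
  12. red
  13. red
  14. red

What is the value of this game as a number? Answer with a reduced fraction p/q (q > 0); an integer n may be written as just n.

-5215/4096

Prefix values for red red blue blue red blue blue blue red blue red red red red via {L|R} + simplicity:
edge 1 of 14 (red): {  | 0 } so -1
edge 2 of 14 (red): {  | -1,0 } so -2
edge 3 of 14 (blue): { -2 | -1,0 } so -3/2
edge 4 of 14 (blue): { -2,-3/2 | -1,0 } so -5/4
edge 5 of 14 (red): { -2,-3/2 | -5/4,-1,0 } so -11/8
edge 6 of 14 (blue): { -2,-3/2,-11/8 | -5/4,-1,0 } so -21/16
edge 7 of 14 (blue): { -2,-3/2,-11/8,-21/16 | -5/4,-1,0 } so -41/32
edge 8 of 14 (blue): { -2,-3/2,-11/8,-21/16,-41/32 | -5/4,-1,0 } so -81/64
edge 9 of 14 (red): { -2,-3/2,-11/8,-21/16,-41/32 | -81/64,-5/4,-1,0 } so -163/128
edge 10 of 14 (blue): { -2,-3/2,-11/8,-21/16,-41/32,-163/128 | -81/64,-5/4,-1,0 } so -325/256
edge 11 of 14 (red): { -2,-3/2,-11/8,-21/16,-41/32,-163/128 | -325/256,-81/64,-5/4,-1,0 } so -651/512
edge 12 of 14 (red): { -2,-3/2,-11/8,-21/16,-41/32,-163/128 | -651/512,-325/256,-81/64,-5/4,-1,0 } so -1303/1024
edge 13 of 14 (red): { -2,-3/2,-11/8,-21/16,-41/32,-163/128 | -1303/1024,-651/512,-325/256,-81/64,-5/4,-1,0 } so -2607/2048
edge 14 of 14 (red): { -2,-3/2,-11/8,-21/16,-41/32,-163/128 | -2607/2048,-1303/1024,-651/512,-325/256,-81/64,-5/4,-1,0 } so -5215/4096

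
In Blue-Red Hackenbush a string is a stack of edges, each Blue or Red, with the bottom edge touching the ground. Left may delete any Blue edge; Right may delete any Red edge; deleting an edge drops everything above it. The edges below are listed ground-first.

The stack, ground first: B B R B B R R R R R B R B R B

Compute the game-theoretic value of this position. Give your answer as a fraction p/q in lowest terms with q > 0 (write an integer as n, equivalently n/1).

14379/8192

g(B) = { 0 | · } = 1
g(BB) = { 0,1 | · } = 2
g(BBR) = { 0,1 | 2 } = 3/2
g(BBRB) = { 0,1,3/2 | 2 } = 7/4
g(BBRBB) = { 0,1,3/2,7/4 | 2 } = 15/8
g(BBRBBR) = { 0,1,3/2,7/4 | 15/8,2 } = 29/16
g(BBRBBRR) = { 0,1,3/2,7/4 | 29/16,15/8,2 } = 57/32
g(BBRBBRRR) = { 0,1,3/2,7/4 | 57/32,29/16,15/8,2 } = 113/64
g(BBRBBRRRR) = { 0,1,3/2,7/4 | 113/64,57/32,29/16,15/8,2 } = 225/128
g(BBRBBRRRRR) = { 0,1,3/2,7/4 | 225/128,113/64,57/32,29/16,15/8,2 } = 449/256
g(BBRBBRRRRRB) = { 0,1,3/2,7/4,449/256 | 225/128,113/64,57/32,29/16,15/8,2 } = 899/512
g(BBRBBRRRRRBR) = { 0,1,3/2,7/4,449/256 | 899/512,225/128,113/64,57/32,29/16,15/8,2 } = 1797/1024
g(BBRBBRRRRRBRB) = { 0,1,3/2,7/4,449/256,1797/1024 | 899/512,225/128,113/64,57/32,29/16,15/8,2 } = 3595/2048
g(BBRBBRRRRRBRBR) = { 0,1,3/2,7/4,449/256,1797/1024 | 3595/2048,899/512,225/128,113/64,57/32,29/16,15/8,2 } = 7189/4096
g(BBRBBRRRRRBRBRB) = { 0,1,3/2,7/4,449/256,1797/1024,7189/4096 | 3595/2048,899/512,225/128,113/64,57/32,29/16,15/8,2 } = 14379/8192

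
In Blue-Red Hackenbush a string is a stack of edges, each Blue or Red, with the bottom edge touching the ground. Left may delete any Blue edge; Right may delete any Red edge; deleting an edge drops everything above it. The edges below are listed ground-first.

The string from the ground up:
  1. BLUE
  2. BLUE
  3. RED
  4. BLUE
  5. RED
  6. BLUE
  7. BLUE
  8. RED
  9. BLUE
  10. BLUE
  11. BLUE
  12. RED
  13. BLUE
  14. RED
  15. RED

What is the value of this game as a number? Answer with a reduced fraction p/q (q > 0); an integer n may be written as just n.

edge 1 of 15 (BLUE): { 0 |  } → 1
edge 2 of 15 (BLUE): { 0; 1 |  } → 2
edge 3 of 15 (RED): { 0; 1 | 2 } → 3/2
edge 4 of 15 (BLUE): { 0; 1; 3/2 | 2 } → 7/4
edge 5 of 15 (RED): { 0; 1; 3/2 | 7/4; 2 } → 13/8
edge 6 of 15 (BLUE): { 0; 1; 3/2; 13/8 | 7/4; 2 } → 27/16
edge 7 of 15 (BLUE): { 0; 1; 3/2; 13/8; 27/16 | 7/4; 2 } → 55/32
edge 8 of 15 (RED): { 0; 1; 3/2; 13/8; 27/16 | 55/32; 7/4; 2 } → 109/64
edge 9 of 15 (BLUE): { 0; 1; 3/2; 13/8; 27/16; 109/64 | 55/32; 7/4; 2 } → 219/128
edge 10 of 15 (BLUE): { 0; 1; 3/2; 13/8; 27/16; 109/64; 219/128 | 55/32; 7/4; 2 } → 439/256
edge 11 of 15 (BLUE): { 0; 1; 3/2; 13/8; 27/16; 109/64; 219/128; 439/256 | 55/32; 7/4; 2 } → 879/512
edge 12 of 15 (RED): { 0; 1; 3/2; 13/8; 27/16; 109/64; 219/128; 439/256 | 879/512; 55/32; 7/4; 2 } → 1757/1024
edge 13 of 15 (BLUE): { 0; 1; 3/2; 13/8; 27/16; 109/64; 219/128; 439/256; 1757/1024 | 879/512; 55/32; 7/4; 2 } → 3515/2048
edge 14 of 15 (RED): { 0; 1; 3/2; 13/8; 27/16; 109/64; 219/128; 439/256; 1757/1024 | 3515/2048; 879/512; 55/32; 7/4; 2 } → 7029/4096
edge 15 of 15 (RED): { 0; 1; 3/2; 13/8; 27/16; 109/64; 219/128; 439/256; 1757/1024 | 7029/4096; 3515/2048; 879/512; 55/32; 7/4; 2 } → 14057/8192

14057/8192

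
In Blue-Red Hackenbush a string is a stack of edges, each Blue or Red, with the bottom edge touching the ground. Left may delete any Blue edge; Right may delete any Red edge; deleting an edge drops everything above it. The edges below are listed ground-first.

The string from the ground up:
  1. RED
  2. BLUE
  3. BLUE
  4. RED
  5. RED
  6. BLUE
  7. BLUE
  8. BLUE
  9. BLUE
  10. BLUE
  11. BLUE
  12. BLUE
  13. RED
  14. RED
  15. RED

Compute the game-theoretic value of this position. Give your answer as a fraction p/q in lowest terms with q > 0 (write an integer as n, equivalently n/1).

-6159/16384

Prefix values for RED BLUE BLUE RED RED BLUE BLUE BLUE BLUE BLUE BLUE BLUE RED RED RED via {L|R} + simplicity:
R: Left { (no moves) }, Right { 0 } = simplest -1
RB: Left { -1 }, Right { 0 } = simplest -1/2
RBB: Left { -1 -1/2 }, Right { 0 } = simplest -1/4
RBBR: Left { -1 -1/2 }, Right { -1/4 0 } = simplest -3/8
RBBRR: Left { -1 -1/2 }, Right { -3/8 -1/4 0 } = simplest -7/16
RBBRRB: Left { -1 -1/2 -7/16 }, Right { -3/8 -1/4 0 } = simplest -13/32
RBBRRBB: Left { -1 -1/2 -7/16 -13/32 }, Right { -3/8 -1/4 0 } = simplest -25/64
RBBRRBBB: Left { -1 -1/2 -7/16 -13/32 -25/64 }, Right { -3/8 -1/4 0 } = simplest -49/128
RBBRRBBBB: Left { -1 -1/2 -7/16 -13/32 -25/64 -49/128 }, Right { -3/8 -1/4 0 } = simplest -97/256
RBBRRBBBBB: Left { -1 -1/2 -7/16 -13/32 -25/64 -49/128 -97/256 }, Right { -3/8 -1/4 0 } = simplest -193/512
RBBRRBBBBBB: Left { -1 -1/2 -7/16 -13/32 -25/64 -49/128 -97/256 -193/512 }, Right { -3/8 -1/4 0 } = simplest -385/1024
RBBRRBBBBBBB: Left { -1 -1/2 -7/16 -13/32 -25/64 -49/128 -97/256 -193/512 -385/1024 }, Right { -3/8 -1/4 0 } = simplest -769/2048
RBBRRBBBBBBBR: Left { -1 -1/2 -7/16 -13/32 -25/64 -49/128 -97/256 -193/512 -385/1024 }, Right { -769/2048 -3/8 -1/4 0 } = simplest -1539/4096
RBBRRBBBBBBBRR: Left { -1 -1/2 -7/16 -13/32 -25/64 -49/128 -97/256 -193/512 -385/1024 }, Right { -1539/4096 -769/2048 -3/8 -1/4 0 } = simplest -3079/8192
RBBRRBBBBBBBRRR: Left { -1 -1/2 -7/16 -13/32 -25/64 -49/128 -97/256 -193/512 -385/1024 }, Right { -3079/8192 -1539/4096 -769/2048 -3/8 -1/4 0 } = simplest -6159/16384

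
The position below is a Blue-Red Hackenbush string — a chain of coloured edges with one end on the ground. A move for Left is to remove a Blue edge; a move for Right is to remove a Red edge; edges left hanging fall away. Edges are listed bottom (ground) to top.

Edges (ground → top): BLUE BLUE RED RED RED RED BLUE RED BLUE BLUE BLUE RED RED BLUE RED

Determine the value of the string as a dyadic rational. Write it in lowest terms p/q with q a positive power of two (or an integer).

8933/8192

Recurse on prefixes of the 15-edge string BLUE BLUE RED RED RED RED BLUE RED BLUE BLUE BLUE RED RED BLUE RED:
val_1 [B]  L=[0]  R=[·]  so 1
val_2 [BB]  L=[0,1]  R=[·]  so 2
val_3 [BBR]  L=[0,1]  R=[2]  so 3/2
val_4 [BBRR]  L=[0,1]  R=[3/2,2]  so 5/4
val_5 [BBRRR]  L=[0,1]  R=[5/4,3/2,2]  so 9/8
val_6 [BBRRRR]  L=[0,1]  R=[9/8,5/4,3/2,2]  so 17/16
val_7 [BBRRRRB]  L=[0,1,17/16]  R=[9/8,5/4,3/2,2]  so 35/32
val_8 [BBRRRRBR]  L=[0,1,17/16]  R=[35/32,9/8,5/4,3/2,2]  so 69/64
val_9 [BBRRRRBRB]  L=[0,1,17/16,69/64]  R=[35/32,9/8,5/4,3/2,2]  so 139/128
val_10 [BBRRRRBRBB]  L=[0,1,17/16,69/64,139/128]  R=[35/32,9/8,5/4,3/2,2]  so 279/256
val_11 [BBRRRRBRBBB]  L=[0,1,17/16,69/64,139/128,279/256]  R=[35/32,9/8,5/4,3/2,2]  so 559/512
val_12 [BBRRRRBRBBBR]  L=[0,1,17/16,69/64,139/128,279/256]  R=[559/512,35/32,9/8,5/4,3/2,2]  so 1117/1024
val_13 [BBRRRRBRBBBRR]  L=[0,1,17/16,69/64,139/128,279/256]  R=[1117/1024,559/512,35/32,9/8,5/4,3/2,2]  so 2233/2048
val_14 [BBRRRRBRBBBRRB]  L=[0,1,17/16,69/64,139/128,279/256,2233/2048]  R=[1117/1024,559/512,35/32,9/8,5/4,3/2,2]  so 4467/4096
val_15 [BBRRRRBRBBBRRBR]  L=[0,1,17/16,69/64,139/128,279/256,2233/2048]  R=[4467/4096,1117/1024,559/512,35/32,9/8,5/4,3/2,2]  so 8933/8192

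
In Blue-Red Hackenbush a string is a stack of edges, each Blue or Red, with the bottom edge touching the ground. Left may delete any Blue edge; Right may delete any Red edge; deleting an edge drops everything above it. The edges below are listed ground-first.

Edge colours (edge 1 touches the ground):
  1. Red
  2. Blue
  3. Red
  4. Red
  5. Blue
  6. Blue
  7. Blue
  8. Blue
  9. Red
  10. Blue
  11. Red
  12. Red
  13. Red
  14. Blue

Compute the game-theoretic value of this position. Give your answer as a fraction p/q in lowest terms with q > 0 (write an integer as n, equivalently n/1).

Prefix values for Red Blue Red Red Blue Blue Blue Blue Red Blue Red Red Red Blue via {L|R} + simplicity:
R: Left { · }, Right { 0 } → simplest -1
RB: Left { -1 }, Right { 0 } → simplest -1/2
RBR: Left { -1 }, Right { -1/2 0 } → simplest -3/4
RBRR: Left { -1 }, Right { -3/4 -1/2 0 } → simplest -7/8
RBRRB: Left { -1 -7/8 }, Right { -3/4 -1/2 0 } → simplest -13/16
RBRRBB: Left { -1 -7/8 -13/16 }, Right { -3/4 -1/2 0 } → simplest -25/32
RBRRBBB: Left { -1 -7/8 -13/16 -25/32 }, Right { -3/4 -1/2 0 } → simplest -49/64
RBRRBBBB: Left { -1 -7/8 -13/16 -25/32 -49/64 }, Right { -3/4 -1/2 0 } → simplest -97/128
RBRRBBBBR: Left { -1 -7/8 -13/16 -25/32 -49/64 }, Right { -97/128 -3/4 -1/2 0 } → simplest -195/256
RBRRBBBBRB: Left { -1 -7/8 -13/16 -25/32 -49/64 -195/256 }, Right { -97/128 -3/4 -1/2 0 } → simplest -389/512
RBRRBBBBRBR: Left { -1 -7/8 -13/16 -25/32 -49/64 -195/256 }, Right { -389/512 -97/128 -3/4 -1/2 0 } → simplest -779/1024
RBRRBBBBRBRR: Left { -1 -7/8 -13/16 -25/32 -49/64 -195/256 }, Right { -779/1024 -389/512 -97/128 -3/4 -1/2 0 } → simplest -1559/2048
RBRRBBBBRBRRR: Left { -1 -7/8 -13/16 -25/32 -49/64 -195/256 }, Right { -1559/2048 -779/1024 -389/512 -97/128 -3/4 -1/2 0 } → simplest -3119/4096
RBRRBBBBRBRRRB: Left { -1 -7/8 -13/16 -25/32 -49/64 -195/256 -3119/4096 }, Right { -1559/2048 -779/1024 -389/512 -97/128 -3/4 -1/2 0 } → simplest -6237/8192

-6237/8192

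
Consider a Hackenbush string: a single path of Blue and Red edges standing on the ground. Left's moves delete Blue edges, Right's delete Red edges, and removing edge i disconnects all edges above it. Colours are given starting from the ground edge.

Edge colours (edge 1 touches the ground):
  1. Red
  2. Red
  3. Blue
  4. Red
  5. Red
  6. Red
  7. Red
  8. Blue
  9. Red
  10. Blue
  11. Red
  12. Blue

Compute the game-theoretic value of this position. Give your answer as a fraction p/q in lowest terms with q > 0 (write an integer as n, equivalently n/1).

-2005/1024

R: Left { — }, Right { 0 } — simplest -1
RR: Left { — }, Right { -1, 0 } — simplest -2
RRB: Left { -2 }, Right { -1, 0 } — simplest -3/2
RRBR: Left { -2 }, Right { -3/2, -1, 0 } — simplest -7/4
RRBRR: Left { -2 }, Right { -7/4, -3/2, -1, 0 } — simplest -15/8
RRBRRR: Left { -2 }, Right { -15/8, -7/4, -3/2, -1, 0 } — simplest -31/16
RRBRRRR: Left { -2 }, Right { -31/16, -15/8, -7/4, -3/2, -1, 0 } — simplest -63/32
RRBRRRRB: Left { -2, -63/32 }, Right { -31/16, -15/8, -7/4, -3/2, -1, 0 } — simplest -125/64
RRBRRRRBR: Left { -2, -63/32 }, Right { -125/64, -31/16, -15/8, -7/4, -3/2, -1, 0 } — simplest -251/128
RRBRRRRBRB: Left { -2, -63/32, -251/128 }, Right { -125/64, -31/16, -15/8, -7/4, -3/2, -1, 0 } — simplest -501/256
RRBRRRRBRBR: Left { -2, -63/32, -251/128 }, Right { -501/256, -125/64, -31/16, -15/8, -7/4, -3/2, -1, 0 } — simplest -1003/512
RRBRRRRBRBRB: Left { -2, -63/32, -251/128, -1003/512 }, Right { -501/256, -125/64, -31/16, -15/8, -7/4, -3/2, -1, 0 } — simplest -2005/1024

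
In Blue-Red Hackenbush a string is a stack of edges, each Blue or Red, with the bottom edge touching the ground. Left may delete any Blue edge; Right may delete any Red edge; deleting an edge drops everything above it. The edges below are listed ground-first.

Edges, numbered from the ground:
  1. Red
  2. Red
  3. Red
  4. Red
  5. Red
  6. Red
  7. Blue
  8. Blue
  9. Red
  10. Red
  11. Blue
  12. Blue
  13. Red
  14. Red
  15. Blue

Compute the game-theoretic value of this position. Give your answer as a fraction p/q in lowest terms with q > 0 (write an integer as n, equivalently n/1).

-2765/512

Prefix values for Red Red Red Red Red Red Blue Blue Red Red Blue Blue Red Red Blue via {L|R} + simplicity:
step 1: add Red to get R; options L={ ∅ } R={ 0 } gives -1
step 2: add Red to get RR; options L={ ∅ } R={ -1, 0 } gives -2
step 3: add Red to get RRR; options L={ ∅ } R={ -2, -1, 0 } gives -3
step 4: add Red to get RRRR; options L={ ∅ } R={ -3, -2, -1, 0 } gives -4
step 5: add Red to get RRRRR; options L={ ∅ } R={ -4, -3, -2, -1, 0 } gives -5
step 6: add Red to get RRRRRR; options L={ ∅ } R={ -5, -4, -3, -2, -1, 0 } gives -6
step 7: add Blue to get RRRRRRB; options L={ -6 } R={ -5, -4, -3, -2, -1, 0 } gives -11/2
step 8: add Blue to get RRRRRRBB; options L={ -6, -11/2 } R={ -5, -4, -3, -2, -1, 0 } gives -21/4
step 9: add Red to get RRRRRRBBR; options L={ -6, -11/2 } R={ -21/4, -5, -4, -3, -2, -1, 0 } gives -43/8
step 10: add Red to get RRRRRRBBRR; options L={ -6, -11/2 } R={ -43/8, -21/4, -5, -4, -3, -2, -1, 0 } gives -87/16
step 11: add Blue to get RRRRRRBBRRB; options L={ -6, -11/2, -87/16 } R={ -43/8, -21/4, -5, -4, -3, -2, -1, 0 } gives -173/32
step 12: add Blue to get RRRRRRBBRRBB; options L={ -6, -11/2, -87/16, -173/32 } R={ -43/8, -21/4, -5, -4, -3, -2, -1, 0 } gives -345/64
step 13: add Red to get RRRRRRBBRRBBR; options L={ -6, -11/2, -87/16, -173/32 } R={ -345/64, -43/8, -21/4, -5, -4, -3, -2, -1, 0 } gives -691/128
step 14: add Red to get RRRRRRBBRRBBRR; options L={ -6, -11/2, -87/16, -173/32 } R={ -691/128, -345/64, -43/8, -21/4, -5, -4, -3, -2, -1, 0 } gives -1383/256
step 15: add Blue to get RRRRRRBBRRBBRRB; options L={ -6, -11/2, -87/16, -173/32, -1383/256 } R={ -691/128, -345/64, -43/8, -21/4, -5, -4, -3, -2, -1, 0 } gives -2765/512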